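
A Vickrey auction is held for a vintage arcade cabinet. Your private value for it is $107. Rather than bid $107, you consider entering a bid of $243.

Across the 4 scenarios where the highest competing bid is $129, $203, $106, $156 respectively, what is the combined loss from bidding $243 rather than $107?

$167

The deviation costs you only when the competing bid falls strictly between $107 and $243; elsewhere both bids give the same outcome.
$129: truthful payoff $0, deviation payoff −$22 → loss $22.
$203: truthful payoff $0, deviation payoff −$96 → loss $96.
$106: outcomes coincide → loss $0.
$156: truthful payoff $0, deviation payoff −$49 → loss $49.
Total loss = $22 + $96 + $49 = $167.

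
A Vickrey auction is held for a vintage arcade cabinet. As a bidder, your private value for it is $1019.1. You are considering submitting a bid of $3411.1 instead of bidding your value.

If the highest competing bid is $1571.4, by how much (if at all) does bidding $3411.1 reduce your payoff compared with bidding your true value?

Bidding your value $1019.1: you lose (since $1019.1 < $1571.4). Payoff $0.
Bidding $3411.1: you win and pay $1571.4. Payoff $1019.1 − $1571.4 = −$552.3.
The competing bid $1571.4 lies between your value and your inflated bid, so overbidding wins an item priced above your value.
Loss from deviating = $0 − (−$552.3) = $552.3.

$552.3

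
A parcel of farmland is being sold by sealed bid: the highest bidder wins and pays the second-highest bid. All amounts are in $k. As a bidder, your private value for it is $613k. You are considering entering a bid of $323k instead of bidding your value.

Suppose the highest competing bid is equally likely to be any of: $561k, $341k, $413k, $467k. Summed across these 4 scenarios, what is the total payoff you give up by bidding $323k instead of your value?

The deviation costs you only when the competing bid falls strictly between $323k and $613k; elsewhere both bids give the same outcome.
$561k: truthful payoff $52k, deviation payoff $0k → loss $52k.
$341k: truthful payoff $272k, deviation payoff $0k → loss $272k.
$413k: truthful payoff $200k, deviation payoff $0k → loss $200k.
$467k: truthful payoff $146k, deviation payoff $0k → loss $146k.
Total loss = $52k + $272k + $200k + $146k = $670k.

$670k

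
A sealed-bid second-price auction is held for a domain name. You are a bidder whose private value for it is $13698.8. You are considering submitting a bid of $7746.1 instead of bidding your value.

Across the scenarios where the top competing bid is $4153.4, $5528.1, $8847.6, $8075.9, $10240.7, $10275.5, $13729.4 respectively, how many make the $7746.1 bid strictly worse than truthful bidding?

The deviation hurts exactly when the highest competing bid lies strictly between $7746.1 and $13698.8 — underbidding then forfeits a profitable win.
$4153.4: below both → same outcome either way.
$5528.1: below both → same outcome either way.
$8847.6: inside the interval → strictly worse (loss $4851.2).
$8075.9: inside the interval → strictly worse (loss $5622.9).
$10240.7: inside the interval → strictly worse (loss $3458.1).
$10275.5: inside the interval → strictly worse (loss $3423.3).
$13729.4: above both → same outcome either way.
Count: 4.

4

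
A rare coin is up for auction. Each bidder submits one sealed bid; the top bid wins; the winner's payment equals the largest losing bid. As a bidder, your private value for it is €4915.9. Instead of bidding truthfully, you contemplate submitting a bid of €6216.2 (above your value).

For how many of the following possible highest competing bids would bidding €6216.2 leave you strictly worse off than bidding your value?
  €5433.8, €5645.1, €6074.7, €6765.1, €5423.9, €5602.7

The deviation hurts exactly when the highest competing bid lies strictly between €4915.9 and €6216.2 — overbidding then wins at a price above your value.
€5433.8: inside the interval → strictly worse (loss €517.9).
€5645.1: inside the interval → strictly worse (loss €729.2).
€6074.7: inside the interval → strictly worse (loss €1158.8).
€6765.1: above both → same outcome either way.
€5423.9: inside the interval → strictly worse (loss €508).
€5602.7: inside the interval → strictly worse (loss €686.8).
Count: 5.

5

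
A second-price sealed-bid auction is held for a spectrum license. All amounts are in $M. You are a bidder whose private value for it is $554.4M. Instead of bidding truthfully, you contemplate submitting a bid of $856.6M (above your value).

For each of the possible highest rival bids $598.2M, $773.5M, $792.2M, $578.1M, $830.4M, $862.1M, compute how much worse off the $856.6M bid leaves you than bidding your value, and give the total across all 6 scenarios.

The deviation costs you only when the competing bid falls strictly between $554.4M and $856.6M; elsewhere both bids give the same outcome.
$598.2M: truthful payoff $0M, deviation payoff −$43.8M → loss $43.8M.
$773.5M: truthful payoff $0M, deviation payoff −$219.1M → loss $219.1M.
$792.2M: truthful payoff $0M, deviation payoff −$237.8M → loss $237.8M.
$578.1M: truthful payoff $0M, deviation payoff −$23.7M → loss $23.7M.
$830.4M: truthful payoff $0M, deviation payoff −$276M → loss $276M.
$862.1M: outcomes coincide → loss $0M.
Total loss = $43.8M + $219.1M + $237.8M + $23.7M + $276M = $800.4M.
In a second-price auction your bid sets only whether you win, not what you pay, so bidding your true value is weakly dominant.

$800.4M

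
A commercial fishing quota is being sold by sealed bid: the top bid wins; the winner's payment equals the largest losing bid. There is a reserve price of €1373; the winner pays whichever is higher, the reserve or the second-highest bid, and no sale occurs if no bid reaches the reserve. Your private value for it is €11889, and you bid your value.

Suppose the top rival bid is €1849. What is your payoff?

Your bid €11889 is the highest and exceeds the reserve.
Price = max(second-highest bid, reserve) = max(€1849, €1373) = €1849.
Payoff = €11889 − €1849 = €10040.

€10040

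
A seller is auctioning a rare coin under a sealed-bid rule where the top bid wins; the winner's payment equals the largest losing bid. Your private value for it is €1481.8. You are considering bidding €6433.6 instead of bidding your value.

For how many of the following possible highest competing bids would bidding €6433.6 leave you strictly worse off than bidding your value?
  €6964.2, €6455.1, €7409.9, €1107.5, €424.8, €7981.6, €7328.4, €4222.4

1

The deviation hurts exactly when the highest competing bid lies strictly between €1481.8 and €6433.6 — overbidding then wins at a price above your value.
€6964.2: above both → same outcome either way.
€6455.1: above both → same outcome either way.
€7409.9: above both → same outcome either way.
€1107.5: below both → same outcome either way.
€424.8: below both → same outcome either way.
€7981.6: above both → same outcome either way.
€7328.4: above both → same outcome either way.
€4222.4: inside the interval → strictly worse (loss €2740.6).
Count: 1.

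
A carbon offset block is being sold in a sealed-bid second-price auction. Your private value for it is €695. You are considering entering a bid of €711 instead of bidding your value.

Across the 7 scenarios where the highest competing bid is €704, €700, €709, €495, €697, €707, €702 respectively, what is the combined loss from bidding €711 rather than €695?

€49

The deviation costs you only when the competing bid falls strictly between €695 and €711; elsewhere both bids give the same outcome.
€704: truthful payoff €0, deviation payoff −€9 → loss €9.
€700: truthful payoff €0, deviation payoff −€5 → loss €5.
€709: truthful payoff €0, deviation payoff −€14 → loss €14.
€495: outcomes coincide → loss €0.
€697: truthful payoff €0, deviation payoff −€2 → loss €2.
€707: truthful payoff €0, deviation payoff −€12 → loss €12.
€702: truthful payoff €0, deviation payoff −€7 → loss €7.
Total loss = €9 + €5 + €14 + €2 + €12 + €7 = €49.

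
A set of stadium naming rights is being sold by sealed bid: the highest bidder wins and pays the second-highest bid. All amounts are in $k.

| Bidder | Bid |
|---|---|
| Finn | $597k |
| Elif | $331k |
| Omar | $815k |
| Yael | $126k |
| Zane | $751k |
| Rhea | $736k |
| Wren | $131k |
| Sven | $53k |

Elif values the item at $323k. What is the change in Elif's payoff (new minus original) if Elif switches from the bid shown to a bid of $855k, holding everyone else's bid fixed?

−$492k

The highest bid among the other bidders is $815k; Elif's bid doesn't change that.
Original bid $331k: Elif is not highest (top rival bid is $815k); payoff $0k.
Alternative bid $855k: Elif is highest, pays the top rival bid $815k; payoff $323k − $815k = −$492k.
Change in payoff = −$492k − ($0k) = −$492k.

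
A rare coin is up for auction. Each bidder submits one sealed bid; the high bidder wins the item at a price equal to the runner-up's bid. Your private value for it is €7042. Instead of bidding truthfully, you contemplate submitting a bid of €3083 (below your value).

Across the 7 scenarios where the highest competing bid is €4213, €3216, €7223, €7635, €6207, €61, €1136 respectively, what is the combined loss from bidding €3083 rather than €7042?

€7490

The deviation costs you only when the competing bid falls strictly between €3083 and €7042; elsewhere both bids give the same outcome.
€4213: truthful payoff €2829, deviation payoff €0 → loss €2829.
€3216: truthful payoff €3826, deviation payoff €0 → loss €3826.
€7223: outcomes coincide → loss €0.
€7635: outcomes coincide → loss €0.
€6207: truthful payoff €835, deviation payoff €0 → loss €835.
€61: outcomes coincide → loss €0.
€1136: outcomes coincide → loss €0.
Total loss = €2829 + €3826 + €835 = €7490.
Truthful bidding weakly dominates here: raising your bid can only win items priced above your value, and lowering it can only forfeit items priced below.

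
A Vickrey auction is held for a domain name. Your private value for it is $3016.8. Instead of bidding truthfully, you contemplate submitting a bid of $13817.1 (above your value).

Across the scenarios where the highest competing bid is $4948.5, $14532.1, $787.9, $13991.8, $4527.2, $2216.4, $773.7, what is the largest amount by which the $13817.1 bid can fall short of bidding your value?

$4948.5: truthful gives $0, deviation gives −$1931.7 → loss $1931.7.
$14532.1: same outcome either way → loss $0.
$787.9: same outcome either way → loss $0.
$13991.8: same outcome either way → loss $0.
$4527.2: truthful gives $0, deviation gives −$1510.4 → loss $1510.4.
$2216.4: same outcome either way → loss $0.
$773.7: same outcome either way → loss $0.
Maximum loss: $1931.7.

$1931.7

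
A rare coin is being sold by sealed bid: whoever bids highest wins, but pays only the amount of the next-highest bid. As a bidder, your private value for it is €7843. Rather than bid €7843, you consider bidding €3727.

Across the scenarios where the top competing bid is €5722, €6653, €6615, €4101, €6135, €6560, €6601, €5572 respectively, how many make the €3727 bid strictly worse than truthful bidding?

The deviation hurts exactly when the highest competing bid lies strictly between €3727 and €7843 — underbidding then forfeits a profitable win.
€5722: inside the interval → strictly worse (loss €2121).
€6653: inside the interval → strictly worse (loss €1190).
€6615: inside the interval → strictly worse (loss €1228).
€4101: inside the interval → strictly worse (loss €3742).
€6135: inside the interval → strictly worse (loss €1708).
€6560: inside the interval → strictly worse (loss €1283).
€6601: inside the interval → strictly worse (loss €1242).
€5572: inside the interval → strictly worse (loss €2271).
Count: 8.

8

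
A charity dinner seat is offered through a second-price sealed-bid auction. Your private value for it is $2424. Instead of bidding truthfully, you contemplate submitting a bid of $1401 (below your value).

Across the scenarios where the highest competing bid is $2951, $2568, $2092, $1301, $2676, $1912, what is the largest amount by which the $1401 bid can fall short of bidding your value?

$2951: same outcome either way → loss $0.
$2568: same outcome either way → loss $0.
$2092: truthful gives $332, deviation gives $0 → loss $332.
$1301: same outcome either way → loss $0.
$2676: same outcome either way → loss $0.
$1912: truthful gives $512, deviation gives $0 → loss $512.
Maximum loss: $512.

$512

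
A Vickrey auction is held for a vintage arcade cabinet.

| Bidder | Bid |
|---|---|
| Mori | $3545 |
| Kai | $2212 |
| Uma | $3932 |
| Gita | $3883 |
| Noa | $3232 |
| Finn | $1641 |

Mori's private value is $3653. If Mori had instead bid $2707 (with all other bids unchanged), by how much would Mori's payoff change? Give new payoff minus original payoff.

$0

The highest bid among the other bidders is $3932; Mori's bid doesn't change that.
Original bid $3545: Mori is not highest (top rival bid is $3932); payoff $0.
Alternative bid $2707: Mori is not highest (top rival bid is $3932); payoff $0.
Change in payoff = $0 − ($0) = $0.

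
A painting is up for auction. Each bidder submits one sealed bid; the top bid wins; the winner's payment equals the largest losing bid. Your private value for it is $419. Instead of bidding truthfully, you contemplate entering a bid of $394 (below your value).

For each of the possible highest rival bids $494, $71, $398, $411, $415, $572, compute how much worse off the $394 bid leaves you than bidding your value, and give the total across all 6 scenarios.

The deviation costs you only when the competing bid falls strictly between $394 and $419; elsewhere both bids give the same outcome.
$494: outcomes coincide → loss $0.
$71: outcomes coincide → loss $0.
$398: truthful payoff $21, deviation payoff $0 → loss $21.
$411: truthful payoff $8, deviation payoff $0 → loss $8.
$415: truthful payoff $4, deviation payoff $0 → loss $4.
$572: outcomes coincide → loss $0.
Total loss = $21 + $8 + $4 = $33.
In a second-price auction your bid sets only whether you win, not what you pay, so bidding your true value is weakly dominant.

$33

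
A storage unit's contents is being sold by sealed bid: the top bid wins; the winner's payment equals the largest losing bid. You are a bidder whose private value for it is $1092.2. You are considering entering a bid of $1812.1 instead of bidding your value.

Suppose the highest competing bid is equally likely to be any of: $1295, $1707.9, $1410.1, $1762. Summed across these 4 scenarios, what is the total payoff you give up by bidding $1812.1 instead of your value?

$1806.2

The deviation costs you only when the competing bid falls strictly between $1092.2 and $1812.1; elsewhere both bids give the same outcome.
$1295: truthful payoff $0, deviation payoff −$202.8 → loss $202.8.
$1707.9: truthful payoff $0, deviation payoff −$615.7 → loss $615.7.
$1410.1: truthful payoff $0, deviation payoff −$317.9 → loss $317.9.
$1762: truthful payoff $0, deviation payoff −$669.8 → loss $669.8.
Total loss = $202.8 + $615.7 + $317.9 + $669.8 = $1806.2.
Truthful bidding weakly dominates here: raising your bid can only win items priced above your value, and lowering it can only forfeit items priced below.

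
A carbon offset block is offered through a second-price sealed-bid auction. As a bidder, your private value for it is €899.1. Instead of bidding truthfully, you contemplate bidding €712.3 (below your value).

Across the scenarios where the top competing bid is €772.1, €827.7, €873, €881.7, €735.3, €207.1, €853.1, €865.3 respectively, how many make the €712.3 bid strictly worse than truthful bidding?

The deviation hurts exactly when the highest competing bid lies strictly between €712.3 and €899.1 — underbidding then forfeits a profitable win.
€772.1: inside the interval → strictly worse (loss €127).
€827.7: inside the interval → strictly worse (loss €71.4).
€873: inside the interval → strictly worse (loss €26.1).
€881.7: inside the interval → strictly worse (loss €17.4).
€735.3: inside the interval → strictly worse (loss €163.8).
€207.1: below both → same outcome either way.
€853.1: inside the interval → strictly worse (loss €46).
€865.3: inside the interval → strictly worse (loss €33.8).
Count: 7.

7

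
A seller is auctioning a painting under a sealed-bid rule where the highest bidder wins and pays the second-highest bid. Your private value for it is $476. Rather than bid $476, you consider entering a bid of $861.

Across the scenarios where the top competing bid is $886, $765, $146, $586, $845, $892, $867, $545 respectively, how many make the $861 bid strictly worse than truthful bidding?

The deviation hurts exactly when the highest competing bid lies strictly between $476 and $861 — overbidding then wins at a price above your value.
$886: above both → same outcome either way.
$765: inside the interval → strictly worse (loss $289).
$146: below both → same outcome either way.
$586: inside the interval → strictly worse (loss $110).
$845: inside the interval → strictly worse (loss $369).
$892: above both → same outcome either way.
$867: above both → same outcome either way.
$545: inside the interval → strictly worse (loss $69).
Count: 4.

4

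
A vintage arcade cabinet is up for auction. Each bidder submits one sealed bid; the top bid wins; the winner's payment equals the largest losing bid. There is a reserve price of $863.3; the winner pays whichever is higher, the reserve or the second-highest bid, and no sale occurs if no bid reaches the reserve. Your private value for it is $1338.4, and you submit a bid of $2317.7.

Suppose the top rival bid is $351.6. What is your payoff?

$475.1

Your bid $2317.7 is the highest and exceeds the reserve.
Price = max(second-highest bid, reserve) = max($351.6, $863.3) = $863.3.
Payoff = $1338.4 − $863.3 = $475.1.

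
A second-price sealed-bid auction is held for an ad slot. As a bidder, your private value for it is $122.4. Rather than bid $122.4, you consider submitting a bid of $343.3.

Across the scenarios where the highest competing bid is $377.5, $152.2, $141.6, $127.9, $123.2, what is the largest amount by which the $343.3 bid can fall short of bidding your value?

$29.8

$377.5: same outcome either way → loss $0.
$152.2: truthful gives $0, deviation gives −$29.8 → loss $29.8.
$141.6: truthful gives $0, deviation gives −$19.2 → loss $19.2.
$127.9: truthful gives $0, deviation gives −$5.5 → loss $5.5.
$123.2: truthful gives $0, deviation gives −$0.8 → loss $0.8.
Maximum loss: $29.8.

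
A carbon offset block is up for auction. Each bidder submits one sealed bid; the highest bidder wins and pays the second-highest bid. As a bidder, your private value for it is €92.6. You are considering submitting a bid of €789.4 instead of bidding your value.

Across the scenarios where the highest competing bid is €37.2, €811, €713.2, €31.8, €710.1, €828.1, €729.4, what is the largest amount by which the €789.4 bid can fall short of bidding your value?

€636.8

€37.2: same outcome either way → loss €0.
€811: same outcome either way → loss €0.
€713.2: truthful gives €0, deviation gives −€620.6 → loss €620.6.
€31.8: same outcome either way → loss €0.
€710.1: truthful gives €0, deviation gives −€617.5 → loss €617.5.
€828.1: same outcome either way → loss €0.
€729.4: truthful gives €0, deviation gives −€636.8 → loss €636.8.
Maximum loss: €636.8.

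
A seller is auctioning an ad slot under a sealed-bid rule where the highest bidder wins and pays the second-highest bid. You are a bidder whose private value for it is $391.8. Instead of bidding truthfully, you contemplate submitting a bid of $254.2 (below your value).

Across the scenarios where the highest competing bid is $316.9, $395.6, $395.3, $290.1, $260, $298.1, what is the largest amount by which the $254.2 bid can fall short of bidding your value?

$316.9: truthful gives $74.9, deviation gives $0 → loss $74.9.
$395.6: same outcome either way → loss $0.
$395.3: same outcome either way → loss $0.
$290.1: truthful gives $101.7, deviation gives $0 → loss $101.7.
$260: truthful gives $131.8, deviation gives $0 → loss $131.8.
$298.1: truthful gives $93.7, deviation gives $0 → loss $93.7.
Maximum loss: $131.8.

$131.8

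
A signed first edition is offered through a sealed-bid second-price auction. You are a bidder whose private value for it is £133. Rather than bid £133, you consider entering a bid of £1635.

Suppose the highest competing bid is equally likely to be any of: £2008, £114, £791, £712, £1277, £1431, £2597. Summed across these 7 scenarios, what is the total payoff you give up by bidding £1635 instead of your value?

The deviation costs you only when the competing bid falls strictly between £133 and £1635; elsewhere both bids give the same outcome.
£2008: outcomes coincide → loss £0.
£114: outcomes coincide → loss £0.
£791: truthful payoff £0, deviation payoff −£658 → loss £658.
£712: truthful payoff £0, deviation payoff −£579 → loss £579.
£1277: truthful payoff £0, deviation payoff −£1144 → loss £1144.
£1431: truthful payoff £0, deviation payoff −£1298 → loss £1298.
£2597: outcomes coincide → loss £0.
Total loss = £658 + £579 + £1144 + £1298 = £3679.
Because the price is fixed by the runner-up's bid, deviating from your value can only change a good outcome into a bad one — never the reverse.

£3679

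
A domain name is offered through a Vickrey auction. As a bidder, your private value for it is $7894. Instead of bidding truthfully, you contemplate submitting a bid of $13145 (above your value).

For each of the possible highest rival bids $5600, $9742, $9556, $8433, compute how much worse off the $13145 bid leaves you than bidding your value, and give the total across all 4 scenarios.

$4049

The deviation costs you only when the competing bid falls strictly between $7894 and $13145; elsewhere both bids give the same outcome.
$5600: outcomes coincide → loss $0.
$9742: truthful payoff $0, deviation payoff −$1848 → loss $1848.
$9556: truthful payoff $0, deviation payoff −$1662 → loss $1662.
$8433: truthful payoff $0, deviation payoff −$539 → loss $539.
Total loss = $1848 + $1662 + $539 = $4049.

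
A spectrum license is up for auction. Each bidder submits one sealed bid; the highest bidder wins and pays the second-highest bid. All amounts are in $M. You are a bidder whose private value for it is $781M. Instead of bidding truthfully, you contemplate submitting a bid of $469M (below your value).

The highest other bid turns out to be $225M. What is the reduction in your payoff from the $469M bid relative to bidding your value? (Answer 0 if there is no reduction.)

Bidding your value $781M: you win (since $781M > $225M) and pay $225M. Payoff $556M.
Bidding $469M: you win and pay $225M. Payoff $781M − $225M = $556M.
Difference = $556M − $556M = $0M; both bids lead to the same outcome because the competing bid is below both your value and your alternative bid.

$0M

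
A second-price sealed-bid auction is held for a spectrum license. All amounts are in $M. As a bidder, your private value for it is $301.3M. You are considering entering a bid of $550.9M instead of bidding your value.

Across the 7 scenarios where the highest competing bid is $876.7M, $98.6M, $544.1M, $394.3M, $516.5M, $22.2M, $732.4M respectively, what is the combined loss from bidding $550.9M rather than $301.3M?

$551M

The deviation costs you only when the competing bid falls strictly between $301.3M and $550.9M; elsewhere both bids give the same outcome.
$876.7M: outcomes coincide → loss $0M.
$98.6M: outcomes coincide → loss $0M.
$544.1M: truthful payoff $0M, deviation payoff −$242.8M → loss $242.8M.
$394.3M: truthful payoff $0M, deviation payoff −$93M → loss $93M.
$516.5M: truthful payoff $0M, deviation payoff −$215.2M → loss $215.2M.
$22.2M: outcomes coincide → loss $0M.
$732.4M: outcomes coincide → loss $0M.
Total loss = $242.8M + $93M + $215.2M = $551M.
Truthful bidding weakly dominates here: raising your bid can only win items priced above your value, and lowering it can only forfeit items priced below.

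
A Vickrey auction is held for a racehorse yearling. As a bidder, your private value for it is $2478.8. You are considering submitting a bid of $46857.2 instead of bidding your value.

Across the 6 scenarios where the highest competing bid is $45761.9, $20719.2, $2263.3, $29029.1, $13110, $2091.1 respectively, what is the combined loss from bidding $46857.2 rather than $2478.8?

The deviation costs you only when the competing bid falls strictly between $2478.8 and $46857.2; elsewhere both bids give the same outcome.
$45761.9: truthful payoff $0, deviation payoff −$43283.1 → loss $43283.1.
$20719.2: truthful payoff $0, deviation payoff −$18240.4 → loss $18240.4.
$2263.3: outcomes coincide → loss $0.
$29029.1: truthful payoff $0, deviation payoff −$26550.3 → loss $26550.3.
$13110: truthful payoff $0, deviation payoff −$10631.2 → loss $10631.2.
$2091.1: outcomes coincide → loss $0.
Total loss = $43283.1 + $18240.4 + $26550.3 + $10631.2 = $98705.

$98705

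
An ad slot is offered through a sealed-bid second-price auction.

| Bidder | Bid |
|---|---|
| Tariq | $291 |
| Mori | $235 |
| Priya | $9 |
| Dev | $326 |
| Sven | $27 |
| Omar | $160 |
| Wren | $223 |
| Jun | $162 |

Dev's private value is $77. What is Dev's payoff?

−$214

Highest bid: Dev at $326, so Dev wins.
Second-highest bid: Tariq at $291 — that is the price the winner pays.
Dev's payoff = value − price = $77 − $291 = −$214.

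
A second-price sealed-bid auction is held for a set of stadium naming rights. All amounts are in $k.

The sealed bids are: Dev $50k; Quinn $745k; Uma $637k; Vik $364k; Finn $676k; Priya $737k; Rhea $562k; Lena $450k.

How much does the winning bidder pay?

Highest bid: Quinn at $745k, so Quinn wins.
Second-highest bid: Priya at $737k — that is the price the winner pays.

$737k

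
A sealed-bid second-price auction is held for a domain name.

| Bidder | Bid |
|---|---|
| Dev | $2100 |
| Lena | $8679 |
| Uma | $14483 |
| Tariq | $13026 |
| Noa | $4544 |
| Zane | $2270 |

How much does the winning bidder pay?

Highest bid: Uma at $14483, so Uma wins.
Second-highest bid: Tariq at $13026 — that is the price the winner pays.

$13026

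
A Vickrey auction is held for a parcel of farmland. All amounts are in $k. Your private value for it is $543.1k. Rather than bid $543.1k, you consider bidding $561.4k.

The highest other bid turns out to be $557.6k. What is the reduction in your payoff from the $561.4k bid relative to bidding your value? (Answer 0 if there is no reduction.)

Bidding your value $543.1k: you lose (since $543.1k < $557.6k). Payoff $0k.
Bidding $561.4k: you win and pay $557.6k. Payoff $543.1k − $557.6k = −$14.5k.
The competing bid $557.6k lies between your value and your inflated bid, so overbidding wins an item priced above your value.
Loss from deviating = $0k − (−$14.5k) = $14.5k.

$14.5k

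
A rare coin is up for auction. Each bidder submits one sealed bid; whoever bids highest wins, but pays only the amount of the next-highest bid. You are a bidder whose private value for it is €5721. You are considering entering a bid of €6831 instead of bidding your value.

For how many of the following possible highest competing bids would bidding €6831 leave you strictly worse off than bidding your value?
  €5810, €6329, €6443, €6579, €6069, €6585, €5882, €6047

8

The deviation hurts exactly when the highest competing bid lies strictly between €5721 and €6831 — overbidding then wins at a price above your value.
€5810: inside the interval → strictly worse (loss €89).
€6329: inside the interval → strictly worse (loss €608).
€6443: inside the interval → strictly worse (loss €722).
€6579: inside the interval → strictly worse (loss €858).
€6069: inside the interval → strictly worse (loss €348).
€6585: inside the interval → strictly worse (loss €864).
€5882: inside the interval → strictly worse (loss €161).
€6047: inside the interval → strictly worse (loss €326).
Count: 8.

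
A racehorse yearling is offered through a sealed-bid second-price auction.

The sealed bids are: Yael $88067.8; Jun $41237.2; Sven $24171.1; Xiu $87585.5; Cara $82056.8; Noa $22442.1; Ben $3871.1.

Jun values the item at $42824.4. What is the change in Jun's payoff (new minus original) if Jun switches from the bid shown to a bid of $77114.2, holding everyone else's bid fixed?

$0

The highest bid among the other bidders is $88067.8; Jun's bid doesn't change that.
Original bid $41237.2: Jun is not highest (top rival bid is $88067.8); payoff $0.
Alternative bid $77114.2: Jun is not highest (top rival bid is $88067.8); payoff $0.
Change in payoff = $0 − ($0) = $0.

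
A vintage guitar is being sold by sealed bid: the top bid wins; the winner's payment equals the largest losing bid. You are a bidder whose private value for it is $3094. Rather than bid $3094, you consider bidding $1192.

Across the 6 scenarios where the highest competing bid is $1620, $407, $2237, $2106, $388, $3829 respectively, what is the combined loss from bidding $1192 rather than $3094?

The deviation costs you only when the competing bid falls strictly between $1192 and $3094; elsewhere both bids give the same outcome.
$1620: truthful payoff $1474, deviation payoff $0 → loss $1474.
$407: outcomes coincide → loss $0.
$2237: truthful payoff $857, deviation payoff $0 → loss $857.
$2106: truthful payoff $988, deviation payoff $0 → loss $988.
$388: outcomes coincide → loss $0.
$3829: outcomes coincide → loss $0.
Total loss = $1474 + $857 + $988 = $3319.

$3319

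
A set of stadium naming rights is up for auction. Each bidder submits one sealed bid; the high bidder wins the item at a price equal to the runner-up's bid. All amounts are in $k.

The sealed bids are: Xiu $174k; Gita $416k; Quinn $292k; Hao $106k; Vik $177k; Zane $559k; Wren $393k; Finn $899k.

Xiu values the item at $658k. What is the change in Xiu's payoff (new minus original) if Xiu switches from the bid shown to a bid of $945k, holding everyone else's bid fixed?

−$241k

The highest bid among the other bidders is $899k; Xiu's bid doesn't change that.
Original bid $174k: Xiu is not highest (top rival bid is $899k); payoff $0k.
Alternative bid $945k: Xiu is highest, pays the top rival bid $899k; payoff $658k − $899k = −$241k.
Change in payoff = −$241k − ($0k) = −$241k.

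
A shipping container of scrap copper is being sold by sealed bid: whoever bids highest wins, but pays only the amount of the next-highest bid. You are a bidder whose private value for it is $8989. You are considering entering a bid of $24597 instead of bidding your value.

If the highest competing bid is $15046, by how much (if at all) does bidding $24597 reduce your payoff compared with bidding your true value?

Bidding your value $8989: you lose (since $8989 < $15046). Payoff $0.
Bidding $24597: you win and pay $15046. Payoff $8989 − $15046 = −$6057.
The competing bid $15046 lies between your value and your inflated bid, so overbidding wins an item priced above your value.
Loss from deviating = $0 − (−$6057) = $6057.

$6057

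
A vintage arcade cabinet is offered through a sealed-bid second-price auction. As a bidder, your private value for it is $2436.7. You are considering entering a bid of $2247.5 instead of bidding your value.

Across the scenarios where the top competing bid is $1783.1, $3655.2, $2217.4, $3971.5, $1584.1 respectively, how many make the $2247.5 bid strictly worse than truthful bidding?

The deviation hurts exactly when the highest competing bid lies strictly between $2247.5 and $2436.7 — underbidding then forfeits a profitable win.
$1783.1: below both → same outcome either way.
$3655.2: above both → same outcome either way.
$2217.4: below both → same outcome either way.
$3971.5: above both → same outcome either way.
$1584.1: below both → same outcome either way.
Count: 0.

0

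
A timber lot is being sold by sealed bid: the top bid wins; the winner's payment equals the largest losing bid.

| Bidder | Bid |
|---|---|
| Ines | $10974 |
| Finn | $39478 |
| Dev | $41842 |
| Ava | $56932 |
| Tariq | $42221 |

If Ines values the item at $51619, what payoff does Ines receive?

$0

Highest bid: Ava at $56932, so Ava wins.
Second-highest bid: Tariq at $42221 — that is the price the winner pays.
Ines did not win, so Ines pays nothing and receives nothing: payoff $0.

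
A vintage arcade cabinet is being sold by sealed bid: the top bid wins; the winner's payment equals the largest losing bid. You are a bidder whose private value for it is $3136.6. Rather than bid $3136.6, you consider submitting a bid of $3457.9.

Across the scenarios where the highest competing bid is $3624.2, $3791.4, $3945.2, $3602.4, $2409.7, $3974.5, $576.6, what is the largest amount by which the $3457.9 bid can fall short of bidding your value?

$0

$3624.2: same outcome either way → loss $0.
$3791.4: same outcome either way → loss $0.
$3945.2: same outcome either way → loss $0.
$3602.4: same outcome either way → loss $0.
$2409.7: same outcome either way → loss $0.
$3974.5: same outcome either way → loss $0.
$576.6: same outcome either way → loss $0.
Maximum loss: $0.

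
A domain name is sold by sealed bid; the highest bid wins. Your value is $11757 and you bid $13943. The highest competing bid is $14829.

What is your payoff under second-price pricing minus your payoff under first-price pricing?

Your bid $13943 is below $14829, so you lose under either rule.
Payoff is $0 in both cases; difference = $0.

$0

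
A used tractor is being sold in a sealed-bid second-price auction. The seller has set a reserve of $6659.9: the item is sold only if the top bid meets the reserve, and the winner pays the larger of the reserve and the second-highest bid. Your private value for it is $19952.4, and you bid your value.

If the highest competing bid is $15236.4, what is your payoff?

$4716

Your bid $19952.4 is the highest and exceeds the reserve.
Price = max(second-highest bid, reserve) = max($15236.4, $6659.9) = $15236.4.
Payoff = $19952.4 − $15236.4 = $4716.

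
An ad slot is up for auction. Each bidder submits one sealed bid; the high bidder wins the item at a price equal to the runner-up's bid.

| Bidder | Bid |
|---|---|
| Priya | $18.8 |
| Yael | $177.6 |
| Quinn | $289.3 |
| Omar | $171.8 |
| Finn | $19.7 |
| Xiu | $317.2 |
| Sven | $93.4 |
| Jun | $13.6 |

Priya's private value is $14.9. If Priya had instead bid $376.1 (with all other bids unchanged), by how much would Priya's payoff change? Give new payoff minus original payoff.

The highest bid among the other bidders is $317.2; Priya's bid doesn't change that.
Original bid $18.8: Priya is not highest (top rival bid is $317.2); payoff $0.
Alternative bid $376.1: Priya is highest, pays the top rival bid $317.2; payoff $14.9 − $317.2 = −$302.3.
Change in payoff = −$302.3 − ($0) = −$302.3.

−$302.3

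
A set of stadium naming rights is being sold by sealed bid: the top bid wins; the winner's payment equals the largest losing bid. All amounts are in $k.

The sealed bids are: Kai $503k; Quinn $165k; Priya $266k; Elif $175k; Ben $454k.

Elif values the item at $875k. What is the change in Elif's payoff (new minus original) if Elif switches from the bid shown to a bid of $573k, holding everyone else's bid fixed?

The highest bid among the other bidders is $503k; Elif's bid doesn't change that.
Original bid $175k: Elif is not highest (top rival bid is $503k); payoff $0k.
Alternative bid $573k: Elif is highest, pays the top rival bid $503k; payoff $875k − $503k = $372k.
Change in payoff = $372k − ($0k) = $372k.

$372k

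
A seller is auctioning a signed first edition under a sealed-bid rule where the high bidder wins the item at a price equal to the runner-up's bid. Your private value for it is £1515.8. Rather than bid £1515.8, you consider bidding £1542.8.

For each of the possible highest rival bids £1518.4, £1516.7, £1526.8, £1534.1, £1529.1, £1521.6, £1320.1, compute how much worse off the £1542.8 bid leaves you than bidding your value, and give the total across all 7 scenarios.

£51.9

The deviation costs you only when the competing bid falls strictly between £1515.8 and £1542.8; elsewhere both bids give the same outcome.
£1518.4: truthful payoff £0, deviation payoff −£2.6 → loss £2.6.
£1516.7: truthful payoff £0, deviation payoff −£0.9 → loss £0.9.
£1526.8: truthful payoff £0, deviation payoff −£11 → loss £11.
£1534.1: truthful payoff £0, deviation payoff −£18.3 → loss £18.3.
£1529.1: truthful payoff £0, deviation payoff −£13.3 → loss £13.3.
£1521.6: truthful payoff £0, deviation payoff −£5.8 → loss £5.8.
£1320.1: outcomes coincide → loss £0.
Total loss = £2.6 + £0.9 + £11 + £18.3 + £13.3 + £5.8 = £51.9.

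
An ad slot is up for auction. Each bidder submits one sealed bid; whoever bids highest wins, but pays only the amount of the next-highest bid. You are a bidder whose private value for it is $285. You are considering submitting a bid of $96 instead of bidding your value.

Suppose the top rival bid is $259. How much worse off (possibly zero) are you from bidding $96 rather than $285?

Bidding your value $285: you win (since $285 > $259) and pay $259. Payoff $26.
Bidding $96: you lose. Payoff $0.
The competing bid $259 lies between your shaded bid and your value, so underbidding forfeits an item you could have won at a profitable price.
Loss from deviating = $26 − ($0) = $26.

$26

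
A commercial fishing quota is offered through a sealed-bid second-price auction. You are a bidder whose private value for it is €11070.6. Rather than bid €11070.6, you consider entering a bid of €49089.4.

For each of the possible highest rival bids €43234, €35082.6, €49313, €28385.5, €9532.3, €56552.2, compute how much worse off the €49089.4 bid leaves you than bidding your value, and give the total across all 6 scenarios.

The deviation costs you only when the competing bid falls strictly between €11070.6 and €49089.4; elsewhere both bids give the same outcome.
€43234: truthful payoff €0, deviation payoff −€32163.4 → loss €32163.4.
€35082.6: truthful payoff €0, deviation payoff −€24012 → loss €24012.
€49313: outcomes coincide → loss €0.
€28385.5: truthful payoff €0, deviation payoff −€17314.9 → loss €17314.9.
€9532.3: outcomes coincide → loss €0.
€56552.2: outcomes coincide → loss €0.
Total loss = €32163.4 + €24012 + €17314.9 = €73490.3.

€73490.3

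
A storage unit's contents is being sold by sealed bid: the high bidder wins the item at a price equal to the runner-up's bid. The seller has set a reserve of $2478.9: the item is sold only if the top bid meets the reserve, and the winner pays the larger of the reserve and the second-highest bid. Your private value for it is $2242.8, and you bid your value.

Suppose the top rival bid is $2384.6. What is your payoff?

Your bid $2242.8 is below the highest competing bid $2384.6, so you lose. Payoff $0.

$0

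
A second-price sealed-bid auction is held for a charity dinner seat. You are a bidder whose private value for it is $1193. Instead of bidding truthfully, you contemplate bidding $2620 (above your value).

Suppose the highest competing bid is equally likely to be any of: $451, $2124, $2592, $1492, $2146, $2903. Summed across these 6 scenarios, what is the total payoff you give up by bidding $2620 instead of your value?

$3582

The deviation costs you only when the competing bid falls strictly between $1193 and $2620; elsewhere both bids give the same outcome.
$451: outcomes coincide → loss $0.
$2124: truthful payoff $0, deviation payoff −$931 → loss $931.
$2592: truthful payoff $0, deviation payoff −$1399 → loss $1399.
$1492: truthful payoff $0, deviation payoff −$299 → loss $299.
$2146: truthful payoff $0, deviation payoff −$953 → loss $953.
$2903: outcomes coincide → loss $0.
Total loss = $931 + $1399 + $299 + $953 = $3582.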